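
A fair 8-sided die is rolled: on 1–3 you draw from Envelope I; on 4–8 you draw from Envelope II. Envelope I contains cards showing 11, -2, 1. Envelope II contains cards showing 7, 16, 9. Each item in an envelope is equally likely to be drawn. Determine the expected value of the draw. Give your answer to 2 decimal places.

E[X | Envelope I] = (11 − 2 + 1)/3 = 10/3
E[X | Envelope II] = (7 + 16 + 9)/3 = 32/3
E[X] = (3/8)·10/3 + (5/8)·32/3 = 95/12 ≈ 7.92

7.92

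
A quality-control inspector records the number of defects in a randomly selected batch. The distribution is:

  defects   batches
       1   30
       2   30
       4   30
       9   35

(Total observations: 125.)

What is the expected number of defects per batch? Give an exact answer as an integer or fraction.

Total = 125, so P(defects=1) = 30/125, etc.
E[X] = (6/25)·1 + (6/25)·2 + (6/25)·4 + (7/25)·9
     = 21/5

21/5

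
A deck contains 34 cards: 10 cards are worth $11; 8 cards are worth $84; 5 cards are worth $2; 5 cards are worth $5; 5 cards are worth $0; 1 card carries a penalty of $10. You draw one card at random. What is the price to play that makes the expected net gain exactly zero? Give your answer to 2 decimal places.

$23.74

E[payout] = (10/34)·11 + (8/34)·84 + (5/34)·2 + (5/34)·5 + (5/34)·0 + (1/34)·(-10) = 807/34
Fair fee = E[payout] = 807/34 ≈ $23.74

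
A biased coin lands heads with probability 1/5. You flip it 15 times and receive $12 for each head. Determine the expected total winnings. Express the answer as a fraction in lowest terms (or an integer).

E[#heads] = 15·1/5 = 3 (linearity over flips).
E[winnings] = 12·3 = 36.

$36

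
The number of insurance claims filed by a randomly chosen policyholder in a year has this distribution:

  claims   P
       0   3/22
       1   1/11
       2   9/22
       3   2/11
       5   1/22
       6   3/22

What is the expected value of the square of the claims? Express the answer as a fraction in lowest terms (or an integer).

207/22

E[X²] = (3/22)·0 + (1/11)·1 + (9/22)·4 + (2/11)·9 + (1/22)·25 + (3/22)·36
     = 207/22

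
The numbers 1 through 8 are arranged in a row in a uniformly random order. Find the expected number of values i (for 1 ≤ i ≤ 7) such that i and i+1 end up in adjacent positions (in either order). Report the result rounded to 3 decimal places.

For each i ∈ {1,…,7}, let Xᵢ = 1 if i and i+1 are adjacent. P(Xᵢ=1) = 2·(8−1)!/8! = 2/8.
By linearity, E[ΣXᵢ] = (7)·(2/8) = 7/4.
≈ 1.750

1.750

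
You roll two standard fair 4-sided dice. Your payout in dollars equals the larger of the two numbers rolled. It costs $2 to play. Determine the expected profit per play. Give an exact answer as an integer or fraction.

Distribution of the larger of the two numbers rolled: 1 w.p. 1/16, 2 w.p. 3/16, 3 w.p. 5/16, 4 w.p. 7/16
E[payout] = (1/16)·1 + (3/16)·2 + (5/16)·3 + (7/16)·4 = 25/8
Expected profit = 25/8 − 2 = 9/8

9/8 dollars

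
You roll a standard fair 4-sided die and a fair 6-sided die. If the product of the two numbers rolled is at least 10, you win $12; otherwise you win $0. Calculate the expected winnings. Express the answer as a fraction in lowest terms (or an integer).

E[payout] = (5/8)·0 + (3/8)·12 = 9/2

9/2 dollars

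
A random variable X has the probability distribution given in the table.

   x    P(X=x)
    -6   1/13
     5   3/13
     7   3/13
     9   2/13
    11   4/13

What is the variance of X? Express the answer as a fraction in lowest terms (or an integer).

E[X] = (1/13)·(-6) + (3/13)·5 + (3/13)·7 + (2/13)·9 + (4/13)·11 = 92/13
E[X²] = (1/13)·36 + (3/13)·25 + (3/13)·49 + (2/13)·81 + (4/13)·121 = 904/13
Var(X) = 904/13 − (92/13)² = 3288/169

3288/169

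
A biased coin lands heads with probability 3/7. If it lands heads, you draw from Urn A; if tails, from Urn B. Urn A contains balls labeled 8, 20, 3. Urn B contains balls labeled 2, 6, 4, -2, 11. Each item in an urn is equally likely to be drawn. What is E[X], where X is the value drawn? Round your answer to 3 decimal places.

6.829

E[X | Urn A] = (8 + 20 + 3)/3 = 31/3
E[X | Urn B] = (2 + 6 + 4 − 2 + 11)/5 = 21/5
E[X] = (3/7)·31/3 + (4/7)·21/5 = 239/35 ≈ 6.829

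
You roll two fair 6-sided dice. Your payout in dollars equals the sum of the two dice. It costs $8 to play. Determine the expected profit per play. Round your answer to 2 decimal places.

Distribution of the sum of the two dice: 2 w.p. 1/36, 3 w.p. 1/18, 4 w.p. 1/12, 5 w.p. 1/9, 6 w.p. 5/36, 7 w.p. 1/6, …
E[payout] = (1/36)·2 + (1/18)·3 + (1/12)·4 + (1/9)·5 + (5/36)·6 + (1/6)·7 + (5/36)·8 + (1/9)·9 + (1/12)·10 + (1/18)·11 + (1/36)·12 = 7
Expected profit = 7 − 8 = -1 ≈ -$1.00

-$1.00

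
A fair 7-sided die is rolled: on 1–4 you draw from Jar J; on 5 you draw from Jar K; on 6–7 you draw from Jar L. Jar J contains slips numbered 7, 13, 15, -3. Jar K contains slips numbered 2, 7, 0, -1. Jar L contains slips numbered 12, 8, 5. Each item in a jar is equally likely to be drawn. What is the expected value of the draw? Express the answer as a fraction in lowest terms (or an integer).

152/21

E[X | Jar J] = (7 + 13 + 15 − 3)/4 = 8
E[X | Jar K] = (2 + 7 + 0 − 1)/4 = 2
E[X | Jar L] = (12 + 8 + 5)/3 = 25/3
E[X] = (4/7)·8 + (1/7)·2 + (2/7)·25/3 = 152/21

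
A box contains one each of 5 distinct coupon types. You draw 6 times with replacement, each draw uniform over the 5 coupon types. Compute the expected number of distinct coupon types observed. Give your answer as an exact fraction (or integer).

11529/3125

Let Xⱼ=1 if type j appears at least once. P(Xⱼ=1) = 1 − ((5−1)/5)^6 = 11529/15625.
E[#distinct] = 5·11529/15625 = 11529/3125.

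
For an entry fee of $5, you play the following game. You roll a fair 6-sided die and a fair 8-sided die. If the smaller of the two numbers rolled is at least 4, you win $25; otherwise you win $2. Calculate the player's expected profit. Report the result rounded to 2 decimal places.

E[payout] = (11/16)·2 + (5/16)·25 = 147/16
Expected profit = 147/16 − 5 = 67/16 ≈ $4.19

$4.19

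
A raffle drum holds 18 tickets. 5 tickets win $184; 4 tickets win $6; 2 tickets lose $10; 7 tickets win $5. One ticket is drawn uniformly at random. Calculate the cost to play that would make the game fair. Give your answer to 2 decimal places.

E[payout] = (5/18)·184 + (4/18)·6 + (2/18)·(-10) + (7/18)·5 = 959/18
Fair fee = E[payout] = 959/18 ≈ $53.28

$53.28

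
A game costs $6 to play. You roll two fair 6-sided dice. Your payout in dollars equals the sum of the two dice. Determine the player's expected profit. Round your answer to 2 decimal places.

$1.00

Distribution of the sum of the two dice: 2 w.p. 1/36, 3 w.p. 1/18, 4 w.p. 1/12, 5 w.p. 1/9, 6 w.p. 5/36, 7 w.p. 1/6, …
E[payout] = (1/36)·2 + (1/18)·3 + (1/12)·4 + (1/9)·5 + (5/36)·6 + (1/6)·7 + (5/36)·8 + (1/9)·9 + (1/12)·10 + (1/18)·11 + (1/36)·12 = 7
Expected profit = 7 − 6 = 1 ≈ $1.00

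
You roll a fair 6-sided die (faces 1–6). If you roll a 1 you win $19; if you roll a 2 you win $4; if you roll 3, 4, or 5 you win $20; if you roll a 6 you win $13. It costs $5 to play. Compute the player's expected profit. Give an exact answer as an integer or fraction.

$11

E[payout] = (1/6)·4 + (1/6)·13 + (1/6)·19 + (1/2)·20 = 16
Expected profit = 16 − 5 = 11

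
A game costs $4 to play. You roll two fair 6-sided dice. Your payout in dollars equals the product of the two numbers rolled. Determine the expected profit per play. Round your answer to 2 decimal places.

Distribution of the product of the two numbers rolled: 1 w.p. 1/36, 2 w.p. 1/18, 3 w.p. 1/18, 4 w.p. 1/12, 5 w.p. 1/18, 6 w.p. 1/9, …
E[payout] = (1/36)·1 + (1/18)·2 + (1/18)·3 + (1/12)·4 + (1/18)·5 + (1/9)·6 + (1/18)·8 + (1/36)·9 + (1/18)·10 + (1/9)·12 + (1/18)·15 + (1/36)·16 + (1/18)·18 + (1/18)·20 + (1/18)·24 + (1/36)·25 + (1/18)·30 + (1/36)·36 = 49/4
Expected profit = 49/4 − 4 = 33/4 ≈ $8.25

$8.25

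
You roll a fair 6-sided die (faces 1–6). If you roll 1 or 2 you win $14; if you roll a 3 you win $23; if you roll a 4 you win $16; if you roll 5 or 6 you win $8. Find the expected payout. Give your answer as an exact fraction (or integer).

83/6 dollars

E[payout] = (1/3)·8 + (1/3)·14 + (1/6)·16 + (1/6)·23 = 83/6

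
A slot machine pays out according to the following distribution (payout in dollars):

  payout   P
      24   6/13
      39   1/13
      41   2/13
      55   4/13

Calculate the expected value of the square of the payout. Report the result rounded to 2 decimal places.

1572.23

E[X²] = (6/13)·576 + (1/13)·1521 + (2/13)·1681 + (4/13)·3025
     = 20439/13 ≈ 1572.23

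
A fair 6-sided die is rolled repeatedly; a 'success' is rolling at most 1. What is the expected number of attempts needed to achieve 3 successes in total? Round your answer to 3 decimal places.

18.000

By linearity (sum of 3 independent geometric waits), E[trials] = 3/p = 3/(1/6) = 18.
≈ 18.000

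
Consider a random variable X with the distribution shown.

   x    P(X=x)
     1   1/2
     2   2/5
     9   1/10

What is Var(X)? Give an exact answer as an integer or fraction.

E[X] = (1/2)·1 + (2/5)·2 + (1/10)·9 = 11/5
E[X²] = (1/2)·1 + (2/5)·4 + (1/10)·81 = 51/5
Var(X) = 51/5 − (11/5)² = 134/25

134/25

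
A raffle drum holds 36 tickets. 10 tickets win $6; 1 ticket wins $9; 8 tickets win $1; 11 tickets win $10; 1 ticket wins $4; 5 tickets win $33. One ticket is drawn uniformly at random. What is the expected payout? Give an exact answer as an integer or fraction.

E[payout] = (10/36)·6 + (1/36)·9 + (8/36)·1 + (11/36)·10 + (1/36)·4 + (5/36)·33 = 89/9

89/9 dollars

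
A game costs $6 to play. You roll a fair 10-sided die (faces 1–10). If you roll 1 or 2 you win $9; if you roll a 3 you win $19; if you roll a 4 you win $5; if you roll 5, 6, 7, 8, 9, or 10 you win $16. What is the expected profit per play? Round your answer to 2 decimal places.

E[payout] = (1/10)·5 + (1/5)·9 + (3/5)·16 + (1/10)·19 = 69/5
Expected profit = 69/5 − 6 = 39/5 ≈ $7.80

$7.80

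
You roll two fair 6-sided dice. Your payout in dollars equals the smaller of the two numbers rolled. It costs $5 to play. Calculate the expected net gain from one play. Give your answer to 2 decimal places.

Distribution of the smaller of the two numbers rolled: 1 w.p. 11/36, 2 w.p. 1/4, 3 w.p. 7/36, 4 w.p. 5/36, 5 w.p. 1/12, 6 w.p. 1/36
E[payout] = (11/36)·1 + (1/4)·2 + (7/36)·3 + (5/36)·4 + (1/12)·5 + (1/36)·6 = 91/36
Expected profit = 91/36 − 5 = -89/36 ≈ -$2.47

-$2.47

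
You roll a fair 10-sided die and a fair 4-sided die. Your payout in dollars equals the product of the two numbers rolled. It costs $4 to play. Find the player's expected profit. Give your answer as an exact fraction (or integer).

39/4 dollars

Distribution of the product of the two numbers rolled: 1 w.p. 1/40, 2 w.p. 1/20, 3 w.p. 1/20, 4 w.p. 3/40, 5 w.p. 1/40, 6 w.p. 3/40, …
E[payout] = (1/40)·1 + (1/20)·2 + (1/20)·3 + (3/40)·4 + (1/40)·5 + (3/40)·6 + (1/40)·7 + (3/40)·8 + (1/20)·9 + (1/20)·10 + (3/40)·12 + (1/40)·14 + (1/40)·15 + (1/20)·16 + (1/20)·18 + (1/20)·20 + (1/40)·21 + (1/20)·24 + (1/40)·27 + (1/40)·28 + (1/40)·30 + (1/40)·32 + (1/40)·36 + (1/40)·40 = 55/4
Expected profit = 55/4 − 4 = 39/4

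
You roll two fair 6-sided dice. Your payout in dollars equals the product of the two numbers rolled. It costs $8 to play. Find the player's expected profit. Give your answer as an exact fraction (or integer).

17/4 dollars

Distribution of the product of the two numbers rolled: 1 w.p. 1/36, 2 w.p. 1/18, 3 w.p. 1/18, 4 w.p. 1/12, 5 w.p. 1/18, 6 w.p. 1/9, …
E[payout] = (1/36)·1 + (1/18)·2 + (1/18)·3 + (1/12)·4 + (1/18)·5 + (1/9)·6 + (1/18)·8 + (1/36)·9 + (1/18)·10 + (1/9)·12 + (1/18)·15 + (1/36)·16 + (1/18)·18 + (1/18)·20 + (1/18)·24 + (1/36)·25 + (1/18)·30 + (1/36)·36 = 49/4
Expected profit = 49/4 − 8 = 17/4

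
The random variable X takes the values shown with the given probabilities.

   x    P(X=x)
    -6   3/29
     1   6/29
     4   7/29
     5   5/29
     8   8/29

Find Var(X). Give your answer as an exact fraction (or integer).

E[X] = (3/29)·(-6) + (6/29)·1 + (7/29)·4 + (5/29)·5 + (8/29)·8 = 105/29
E[X²] = (3/29)·36 + (6/29)·1 + (7/29)·16 + (5/29)·25 + (8/29)·64 = 863/29
Var(X) = 863/29 − (105/29)² = 14002/841

14002/841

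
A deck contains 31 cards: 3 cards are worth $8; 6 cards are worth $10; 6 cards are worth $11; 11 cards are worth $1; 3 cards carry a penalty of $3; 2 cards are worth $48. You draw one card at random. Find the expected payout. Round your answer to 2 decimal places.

$8.00

E[payout] = (3/31)·8 + (6/31)·10 + (6/31)·11 + (11/31)·1 + (3/31)·(-3) + (2/31)·48 = 8
≈ $8.00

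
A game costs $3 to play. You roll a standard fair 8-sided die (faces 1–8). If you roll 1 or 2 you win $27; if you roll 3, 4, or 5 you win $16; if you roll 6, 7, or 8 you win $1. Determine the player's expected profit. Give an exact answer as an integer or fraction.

E[payout] = (3/8)·1 + (3/8)·16 + (1/4)·27 = 105/8
Expected profit = 105/8 − 3 = 81/8

81/8 dollars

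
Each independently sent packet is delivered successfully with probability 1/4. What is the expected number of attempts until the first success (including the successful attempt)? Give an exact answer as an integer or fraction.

For a geometric distribution, E[trials] = 1/p = 1/(1/4) = 4.

4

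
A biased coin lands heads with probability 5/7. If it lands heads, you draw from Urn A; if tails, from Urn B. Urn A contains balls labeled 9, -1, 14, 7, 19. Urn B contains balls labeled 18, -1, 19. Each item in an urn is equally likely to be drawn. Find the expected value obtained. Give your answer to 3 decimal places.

10.286

E[X | Urn A] = (9 − 1 + 14 + 7 + 19)/5 = 48/5
E[X | Urn B] = (18 − 1 + 19)/3 = 12
E[X] = (5/7)·48/5 + (2/7)·12 = 72/7 ≈ 10.286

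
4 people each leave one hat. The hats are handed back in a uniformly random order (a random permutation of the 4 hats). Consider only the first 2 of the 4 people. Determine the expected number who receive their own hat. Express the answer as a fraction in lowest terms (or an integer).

Let Xᵢ = 1 if person i gets their own hat. For each i, P(Xᵢ=1) = 1/4.
By linearity of expectation, E[X₁+…+X_2] = 2·(1/4) = 1/2.

1/2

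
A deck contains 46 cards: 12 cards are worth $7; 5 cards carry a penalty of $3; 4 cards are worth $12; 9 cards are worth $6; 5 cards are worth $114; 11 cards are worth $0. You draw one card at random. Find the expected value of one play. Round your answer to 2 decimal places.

$16.11

E[payout] = (12/46)·7 + (5/46)·(-3) + (4/46)·12 + (9/46)·6 + (5/46)·114 + (11/46)·0 = 741/46
≈ $16.11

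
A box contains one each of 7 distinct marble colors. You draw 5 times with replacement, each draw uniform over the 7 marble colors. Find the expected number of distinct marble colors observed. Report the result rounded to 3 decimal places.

Let Xⱼ=1 if type j appears at least once. P(Xⱼ=1) = 1 − ((7−1)/7)^5 = 9031/16807.
E[#distinct] = 7·9031/16807 = 9031/2401.
≈ 3.761

3.761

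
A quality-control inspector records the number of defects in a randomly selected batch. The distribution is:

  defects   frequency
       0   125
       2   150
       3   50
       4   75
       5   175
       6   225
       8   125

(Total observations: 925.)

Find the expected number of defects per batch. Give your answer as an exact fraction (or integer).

Total = 925, so P(defects=0) = 125/925, etc.
E[X] = (5/37)·0 + (6/37)·2 + (2/37)·3 + (3/37)·4 + (7/37)·5 + (9/37)·6 + (5/37)·8
     = 159/37

159/37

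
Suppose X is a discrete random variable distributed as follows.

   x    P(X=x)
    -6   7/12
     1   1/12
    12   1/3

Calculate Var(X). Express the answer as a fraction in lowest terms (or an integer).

E[X] = (7/12)·(-6) + (1/12)·1 + (1/3)·12 = 7/12
E[X²] = (7/12)·36 + (1/12)·1 + (1/3)·144 = 829/12
Var(X) = 829/12 − (7/12)² = 9899/144

9899/144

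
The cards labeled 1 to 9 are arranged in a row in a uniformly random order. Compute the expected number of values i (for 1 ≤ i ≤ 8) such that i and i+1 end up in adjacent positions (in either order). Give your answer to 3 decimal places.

1.778

For each i ∈ {1,…,8}, let Xᵢ = 1 if i and i+1 are adjacent. P(Xᵢ=1) = 2·(9−1)!/9! = 2/9.
By linearity, E[ΣXᵢ] = (8)·(2/9) = 16/9.
≈ 1.778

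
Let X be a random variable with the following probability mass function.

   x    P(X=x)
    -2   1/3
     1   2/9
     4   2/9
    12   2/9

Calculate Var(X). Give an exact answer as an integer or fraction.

2222/81

E[X] = (1/3)·(-2) + (2/9)·1 + (2/9)·4 + (2/9)·12 = 28/9
E[X²] = (1/3)·4 + (2/9)·1 + (2/9)·16 + (2/9)·144 = 334/9
Var(X) = 334/9 − (28/9)² = 2222/81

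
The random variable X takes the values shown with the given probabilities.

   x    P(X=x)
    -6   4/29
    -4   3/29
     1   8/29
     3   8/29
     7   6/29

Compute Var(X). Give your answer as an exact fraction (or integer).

14970/841

E[X] = (4/29)·(-6) + (3/29)·(-4) + (8/29)·1 + (8/29)·3 + (6/29)·7 = 38/29
E[X²] = (4/29)·36 + (3/29)·16 + (8/29)·1 + (8/29)·9 + (6/29)·49 = 566/29
Var(X) = 566/29 − (38/29)² = 14970/841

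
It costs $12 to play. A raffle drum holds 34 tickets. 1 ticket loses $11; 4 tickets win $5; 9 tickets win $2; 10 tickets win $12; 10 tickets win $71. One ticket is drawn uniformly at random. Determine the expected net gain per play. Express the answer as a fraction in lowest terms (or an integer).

E[payout] = (1/34)·(-11) + (4/34)·5 + (9/34)·2 + (10/34)·12 + (10/34)·71 = 857/34
Expected profit = 857/34 − 12 = 449/34

449/34 dollars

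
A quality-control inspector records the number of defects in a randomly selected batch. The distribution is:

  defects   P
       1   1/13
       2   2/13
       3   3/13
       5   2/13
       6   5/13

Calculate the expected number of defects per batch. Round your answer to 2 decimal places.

4.15

E[X] = (1/13)·1 + (2/13)·2 + (3/13)·3 + (2/13)·5 + (5/13)·6
     = 54/13 ≈ 4.15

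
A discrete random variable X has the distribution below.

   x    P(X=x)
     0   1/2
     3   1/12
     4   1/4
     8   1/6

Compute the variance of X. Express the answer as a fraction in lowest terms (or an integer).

E[X] = (1/2)·0 + (1/12)·3 + (1/4)·4 + (1/6)·8 = 31/12
E[X²] = (1/2)·0 + (1/12)·9 + (1/4)·16 + (1/6)·64 = 185/12
Var(X) = 185/12 − (31/12)² = 1259/144

1259/144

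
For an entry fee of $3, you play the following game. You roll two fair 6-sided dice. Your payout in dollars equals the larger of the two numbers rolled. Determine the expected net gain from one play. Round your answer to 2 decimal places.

Distribution of the larger of the two numbers rolled: 1 w.p. 1/36, 2 w.p. 1/12, 3 w.p. 5/36, 4 w.p. 7/36, 5 w.p. 1/4, 6 w.p. 11/36
E[payout] = (1/36)·1 + (1/12)·2 + (5/36)·3 + (7/36)·4 + (1/4)·5 + (11/36)·6 = 161/36
Expected profit = 161/36 − 3 = 53/36 ≈ $1.47

$1.47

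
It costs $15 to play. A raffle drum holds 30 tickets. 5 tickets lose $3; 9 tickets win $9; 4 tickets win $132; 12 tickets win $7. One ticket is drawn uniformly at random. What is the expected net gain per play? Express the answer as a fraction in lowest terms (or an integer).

38/5 dollars

E[payout] = (5/30)·(-3) + (9/30)·9 + (4/30)·132 + (12/30)·7 = 113/5
Expected profit = 113/5 − 15 = 38/5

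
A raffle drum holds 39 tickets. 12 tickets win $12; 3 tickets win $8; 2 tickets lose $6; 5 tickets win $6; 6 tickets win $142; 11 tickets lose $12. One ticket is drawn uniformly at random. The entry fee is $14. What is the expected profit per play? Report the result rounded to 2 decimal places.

$9.23

E[payout] = (12/39)·12 + (3/39)·8 + (2/39)·(-6) + (5/39)·6 + (6/39)·142 + (11/39)·(-12) = 302/13
Expected profit = 302/13 − 14 = 120/13 ≈ $9.23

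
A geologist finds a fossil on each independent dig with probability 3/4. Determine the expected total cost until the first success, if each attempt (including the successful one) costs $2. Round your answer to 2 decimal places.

$2.67

E[#attempts] = 1/p = 4/3; E[cost] = 2·4/3 = 8/3.
≈ 2.67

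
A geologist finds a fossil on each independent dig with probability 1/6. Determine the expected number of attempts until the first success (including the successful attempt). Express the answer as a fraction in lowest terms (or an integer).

6

For a geometric distribution, E[trials] = 1/p = 1/(1/6) = 6.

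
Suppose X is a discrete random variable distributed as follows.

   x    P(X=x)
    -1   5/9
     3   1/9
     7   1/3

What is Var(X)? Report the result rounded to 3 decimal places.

13.432

E[X] = (5/9)·(-1) + (1/9)·3 + (1/3)·7 = 19/9
E[X²] = (5/9)·1 + (1/9)·9 + (1/3)·49 = 161/9
Var(X) = 161/9 − (19/9)² = 1088/81 ≈ 13.432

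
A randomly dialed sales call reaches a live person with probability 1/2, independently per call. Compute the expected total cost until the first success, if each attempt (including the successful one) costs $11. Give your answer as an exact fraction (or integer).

$22

E[#attempts] = 1/p = 2; E[cost] = 11·2 = 22.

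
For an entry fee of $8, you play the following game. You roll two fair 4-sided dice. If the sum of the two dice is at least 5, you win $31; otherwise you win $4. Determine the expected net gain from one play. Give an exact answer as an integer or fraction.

E[payout] = (3/8)·4 + (5/8)·31 = 167/8
Expected profit = 167/8 − 8 = 103/8

103/8 dollars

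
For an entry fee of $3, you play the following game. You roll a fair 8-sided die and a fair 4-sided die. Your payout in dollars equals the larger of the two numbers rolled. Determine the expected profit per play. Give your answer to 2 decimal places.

$1.81

Distribution of the larger of the two numbers rolled: 1 w.p. 1/32, 2 w.p. 3/32, 3 w.p. 5/32, 4 w.p. 7/32, 5 w.p. 1/8, 6 w.p. 1/8, …
E[payout] = (1/32)·1 + (3/32)·2 + (5/32)·3 + (7/32)·4 + (1/8)·5 + (1/8)·6 + (1/8)·7 + (1/8)·8 = 77/16
Expected profit = 77/16 − 3 = 29/16 ≈ $1.81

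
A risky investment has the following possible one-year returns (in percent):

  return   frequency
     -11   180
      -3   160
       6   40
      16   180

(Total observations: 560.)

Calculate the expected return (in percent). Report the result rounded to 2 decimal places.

1.18

Total = 560, so P(return=-11) = 180/560, etc.
E[X] = (9/28)·(-11) + (2/7)·(-3) + (1/14)·6 + (9/28)·16
     = 33/28 ≈ 1.18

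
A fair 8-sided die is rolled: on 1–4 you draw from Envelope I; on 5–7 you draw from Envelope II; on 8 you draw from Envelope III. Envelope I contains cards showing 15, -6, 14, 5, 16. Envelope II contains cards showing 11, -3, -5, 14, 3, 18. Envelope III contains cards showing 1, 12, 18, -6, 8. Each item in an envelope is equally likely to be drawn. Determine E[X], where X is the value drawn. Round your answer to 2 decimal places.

7.60

E[X | Envelope I] = (15 − 6 + 14 + 5 + 16)/5 = 44/5
E[X | Envelope II] = (11 − 3 − 5 + 14 + 3 + 18)/6 = 19/3
E[X | Envelope III] = (1 + 12 + 18 − 6 + 8)/5 = 33/5
E[X] = (1/2)·44/5 + (3/8)·19/3 + (1/8)·33/5 = 38/5 ≈ 7.60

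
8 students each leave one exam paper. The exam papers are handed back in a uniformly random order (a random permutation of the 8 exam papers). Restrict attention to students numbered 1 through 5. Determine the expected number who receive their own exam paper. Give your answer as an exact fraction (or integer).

5/8

Let Xᵢ = 1 if person i gets their own exam paper. For each i, P(Xᵢ=1) = 1/8.
By linearity of expectation, E[X₁+…+X_5] = 5·(1/8) = 5/8.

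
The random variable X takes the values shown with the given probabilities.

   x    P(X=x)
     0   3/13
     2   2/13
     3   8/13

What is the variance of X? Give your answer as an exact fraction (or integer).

256/169

E[X] = (3/13)·0 + (2/13)·2 + (8/13)·3 = 28/13
E[X²] = (3/13)·0 + (2/13)·4 + (8/13)·9 = 80/13
Var(X) = 80/13 − (28/13)² = 256/169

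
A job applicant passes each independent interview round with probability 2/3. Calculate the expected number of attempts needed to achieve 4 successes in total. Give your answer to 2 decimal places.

By linearity (sum of 4 independent geometric waits), E[trials] = 4/p = 4/(2/3) = 6.
≈ 6.00

6.00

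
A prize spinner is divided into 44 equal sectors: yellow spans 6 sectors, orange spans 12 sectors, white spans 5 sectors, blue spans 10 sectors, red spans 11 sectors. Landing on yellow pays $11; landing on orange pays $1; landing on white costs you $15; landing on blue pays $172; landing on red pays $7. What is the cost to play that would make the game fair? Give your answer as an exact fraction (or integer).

450/11 dollars

E[payout] = (6/44)·11 + (12/44)·1 + (5/44)·(-15) + (10/44)·172 + (11/44)·7 = 450/11
Fair fee = E[payout] = 450/11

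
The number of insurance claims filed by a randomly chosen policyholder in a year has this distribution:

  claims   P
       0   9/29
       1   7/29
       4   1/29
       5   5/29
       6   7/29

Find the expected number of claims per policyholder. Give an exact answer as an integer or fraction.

78/29

E[X] = (9/29)·0 + (7/29)·1 + (1/29)·4 + (5/29)·5 + (7/29)·6
     = 78/29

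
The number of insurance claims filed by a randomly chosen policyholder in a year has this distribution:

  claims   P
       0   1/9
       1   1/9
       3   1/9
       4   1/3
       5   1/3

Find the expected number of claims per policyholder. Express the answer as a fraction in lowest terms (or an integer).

31/9

E[X] = (1/9)·0 + (1/9)·1 + (1/9)·3 + (1/3)·4 + (1/3)·5
     = 31/9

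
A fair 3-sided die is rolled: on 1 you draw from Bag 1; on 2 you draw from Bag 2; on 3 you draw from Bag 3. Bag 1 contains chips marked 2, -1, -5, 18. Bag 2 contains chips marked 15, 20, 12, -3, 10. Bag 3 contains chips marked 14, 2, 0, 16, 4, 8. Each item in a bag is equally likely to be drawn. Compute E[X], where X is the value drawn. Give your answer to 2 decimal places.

E[X | Bag 1] = (2 − 1 − 5 + 18)/4 = 7/2
E[X | Bag 2] = (15 + 20 + 12 − 3 + 10)/5 = 54/5
E[X | Bag 3] = (14 + 2 + 0 + 16 + 4 + 8)/6 = 22/3
E[X] = (1/3)·7/2 + (1/3)·54/5 + (1/3)·22/3 = 649/90 ≈ 7.21

7.21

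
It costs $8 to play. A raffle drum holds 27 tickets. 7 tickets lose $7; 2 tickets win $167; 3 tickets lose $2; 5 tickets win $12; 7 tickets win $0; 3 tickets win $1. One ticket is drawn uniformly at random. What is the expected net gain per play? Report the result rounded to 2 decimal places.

E[payout] = (7/27)·(-7) + (2/27)·167 + (3/27)·(-2) + (5/27)·12 + (7/27)·0 + (3/27)·1 = 38/3
Expected profit = 38/3 − 8 = 14/3 ≈ $4.67

$4.67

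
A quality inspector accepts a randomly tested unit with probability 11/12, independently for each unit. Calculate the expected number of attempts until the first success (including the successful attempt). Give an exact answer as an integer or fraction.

12/11

For a geometric distribution, E[trials] = 1/p = 1/(11/12) = 12/11.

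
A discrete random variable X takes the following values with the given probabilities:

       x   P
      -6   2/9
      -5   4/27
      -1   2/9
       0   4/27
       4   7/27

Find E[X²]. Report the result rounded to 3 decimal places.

16.074

E[X²] = (2/9)·36 + (4/27)·25 + (2/9)·1 + (4/27)·0 + (7/27)·16
     = 434/27 ≈ 16.074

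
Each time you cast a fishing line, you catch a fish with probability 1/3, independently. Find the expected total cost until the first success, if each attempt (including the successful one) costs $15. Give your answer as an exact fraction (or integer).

E[#attempts] = 1/p = 3; E[cost] = 15·3 = 45.

$45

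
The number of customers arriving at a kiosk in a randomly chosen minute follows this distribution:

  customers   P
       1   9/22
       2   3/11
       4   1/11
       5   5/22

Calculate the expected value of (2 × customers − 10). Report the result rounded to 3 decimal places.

-5.091

E[2x-10] = (9/22)·(-8) + (3/11)·(-6) + (1/11)·(-2) + (5/22)·0
     = -56/11 ≈ -5.091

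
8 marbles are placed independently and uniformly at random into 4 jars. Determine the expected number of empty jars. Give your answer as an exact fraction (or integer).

6561/16384

Let Xⱼ=1 if jar j is empty. P(Xⱼ=1) = ((4-1)/4)^8 = 6561/65536.
By linearity, E[#empty] = 4·6561/65536 = 6561/16384.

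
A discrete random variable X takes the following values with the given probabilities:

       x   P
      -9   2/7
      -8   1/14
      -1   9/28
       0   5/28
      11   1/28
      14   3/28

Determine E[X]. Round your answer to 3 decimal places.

E[X] = (2/7)·(-9) + (1/14)·(-8) + (9/28)·(-1) + (5/28)·0 + (1/28)·11 + (3/28)·14
     = -11/7 ≈ -1.571

-1.571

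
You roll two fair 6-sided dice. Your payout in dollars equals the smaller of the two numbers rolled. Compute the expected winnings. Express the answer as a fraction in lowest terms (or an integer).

91/36 dollars

Distribution of the smaller of the two numbers rolled: 1 w.p. 11/36, 2 w.p. 1/4, 3 w.p. 7/36, 4 w.p. 5/36, 5 w.p. 1/12, 6 w.p. 1/36
E[payout] = (11/36)·1 + (1/4)·2 + (7/36)·3 + (5/36)·4 + (1/12)·5 + (1/36)·6 = 91/36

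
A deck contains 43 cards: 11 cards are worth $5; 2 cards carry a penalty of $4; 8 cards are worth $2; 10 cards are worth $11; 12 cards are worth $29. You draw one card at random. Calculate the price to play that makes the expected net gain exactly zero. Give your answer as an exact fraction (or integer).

E[payout] = (11/43)·5 + (2/43)·(-4) + (8/43)·2 + (10/43)·11 + (12/43)·29 = 521/43
Fair fee = E[payout] = 521/43

521/43 dollars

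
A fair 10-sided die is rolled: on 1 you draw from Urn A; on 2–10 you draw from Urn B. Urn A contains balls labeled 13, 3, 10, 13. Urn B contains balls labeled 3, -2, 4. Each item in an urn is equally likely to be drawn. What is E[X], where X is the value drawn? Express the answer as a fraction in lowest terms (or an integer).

99/40

E[X | Urn A] = (13 + 3 + 10 + 13)/4 = 39/4
E[X | Urn B] = (3 − 2 + 4)/3 = 5/3
E[X] = (1/10)·39/4 + (9/10)·5/3 = 99/40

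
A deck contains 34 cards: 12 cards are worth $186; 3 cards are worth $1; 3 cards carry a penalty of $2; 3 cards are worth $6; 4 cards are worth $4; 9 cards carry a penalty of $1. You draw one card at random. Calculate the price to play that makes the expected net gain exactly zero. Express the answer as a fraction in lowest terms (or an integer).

E[payout] = (12/34)·186 + (3/34)·1 + (3/34)·(-2) + (3/34)·6 + (4/34)·4 + (9/34)·(-1) = 1127/17
Fair fee = E[payout] = 1127/17

1127/17 dollars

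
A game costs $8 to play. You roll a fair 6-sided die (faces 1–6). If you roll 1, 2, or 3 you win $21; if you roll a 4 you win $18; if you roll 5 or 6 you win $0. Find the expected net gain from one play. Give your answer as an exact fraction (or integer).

E[payout] = (1/3)·0 + (1/6)·18 + (1/2)·21 = 27/2
Expected profit = 27/2 − 8 = 11/2

11/2 dollars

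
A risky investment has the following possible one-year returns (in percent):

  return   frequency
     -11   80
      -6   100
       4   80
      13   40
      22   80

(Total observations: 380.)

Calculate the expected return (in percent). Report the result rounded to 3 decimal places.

Total = 380, so P(return=-11) = 80/380, etc.
E[X] = (4/19)·(-11) + (5/19)·(-6) + (4/19)·4 + (2/19)·13 + (4/19)·22
     = 56/19 ≈ 2.947

2.947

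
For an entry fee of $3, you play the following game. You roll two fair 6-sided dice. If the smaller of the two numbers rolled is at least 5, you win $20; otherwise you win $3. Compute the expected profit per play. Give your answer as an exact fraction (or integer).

E[payout] = (8/9)·3 + (1/9)·20 = 44/9
Expected profit = 44/9 − 3 = 17/9

17/9 dollars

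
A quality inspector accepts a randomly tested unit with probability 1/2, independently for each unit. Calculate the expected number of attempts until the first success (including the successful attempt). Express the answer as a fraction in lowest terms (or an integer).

For a geometric distribution, E[trials] = 1/p = 1/(1/2) = 2.

2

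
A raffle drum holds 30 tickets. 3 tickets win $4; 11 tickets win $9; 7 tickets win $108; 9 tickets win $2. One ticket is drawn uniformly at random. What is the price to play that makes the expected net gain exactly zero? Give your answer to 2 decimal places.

$29.50

E[payout] = (3/30)·4 + (11/30)·9 + (7/30)·108 + (9/30)·2 = 59/2
Fair fee = E[payout] = 59/2 ≈ $29.50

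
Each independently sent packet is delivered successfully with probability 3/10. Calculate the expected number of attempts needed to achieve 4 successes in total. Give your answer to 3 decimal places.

By linearity (sum of 4 independent geometric waits), E[trials] = 4/p = 4/(3/10) = 40/3.
≈ 13.333

13.333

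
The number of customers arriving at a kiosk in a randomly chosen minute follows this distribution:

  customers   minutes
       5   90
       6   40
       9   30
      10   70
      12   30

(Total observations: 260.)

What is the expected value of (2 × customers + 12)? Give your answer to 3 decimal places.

27.538

Total = 260, so P(customers=5) = 90/260, etc.
E[2x+12] = (9/26)·22 + (2/13)·24 + (3/26)·30 + (7/26)·32 + (3/26)·36
     = 358/13 ≈ 27.538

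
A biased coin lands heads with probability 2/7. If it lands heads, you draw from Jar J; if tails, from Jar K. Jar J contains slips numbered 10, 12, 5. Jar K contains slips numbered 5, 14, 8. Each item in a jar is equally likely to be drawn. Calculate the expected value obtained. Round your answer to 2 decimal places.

E[X | Jar J] = (10 + 12 + 5)/3 = 9
E[X | Jar K] = (5 + 14 + 8)/3 = 9
E[X] = (2/7)·9 + (5/7)·9 = 9 ≈ 9.00

9.00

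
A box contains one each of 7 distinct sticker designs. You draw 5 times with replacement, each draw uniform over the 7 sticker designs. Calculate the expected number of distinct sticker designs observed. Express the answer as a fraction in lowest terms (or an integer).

Let Xⱼ=1 if type j appears at least once. P(Xⱼ=1) = 1 − ((7−1)/7)^5 = 9031/16807.
E[#distinct] = 7·9031/16807 = 9031/2401.

9031/2401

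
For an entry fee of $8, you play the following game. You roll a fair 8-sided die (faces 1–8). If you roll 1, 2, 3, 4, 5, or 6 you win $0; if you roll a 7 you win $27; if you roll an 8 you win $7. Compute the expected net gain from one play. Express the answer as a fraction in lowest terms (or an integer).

-15/4 dollars

E[payout] = (3/4)·0 + (1/8)·7 + (1/8)·27 = 17/4
Expected profit = 17/4 − 8 = -15/4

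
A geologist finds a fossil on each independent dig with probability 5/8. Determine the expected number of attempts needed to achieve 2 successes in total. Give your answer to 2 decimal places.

3.20

By linearity (sum of 2 independent geometric waits), E[trials] = 2/p = 2/(5/8) = 16/5.
≈ 3.20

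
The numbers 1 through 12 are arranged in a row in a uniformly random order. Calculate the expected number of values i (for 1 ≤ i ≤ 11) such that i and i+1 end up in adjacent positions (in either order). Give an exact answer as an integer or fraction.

For each i ∈ {1,…,11}, let Xᵢ = 1 if i and i+1 are adjacent. P(Xᵢ=1) = 2·(12−1)!/12! = 2/12.
By linearity, E[ΣXᵢ] = (11)·(2/12) = 11/6.

11/6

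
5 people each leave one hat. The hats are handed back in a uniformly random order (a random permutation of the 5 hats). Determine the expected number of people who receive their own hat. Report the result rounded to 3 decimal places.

Let Xᵢ = 1 if person i gets their own hat. For each i, P(Xᵢ=1) = 1/5.
By linearity of expectation, E[X₁+…+X_5] = 5·(1/5) = 1.
≈ 1.000

1.000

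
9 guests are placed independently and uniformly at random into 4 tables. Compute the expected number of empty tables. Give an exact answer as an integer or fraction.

19683/65536

Let Xⱼ=1 if table j is empty. P(Xⱼ=1) = ((4-1)/4)^9 = 19683/262144.
By linearity, E[#empty] = 4·19683/262144 = 19683/65536.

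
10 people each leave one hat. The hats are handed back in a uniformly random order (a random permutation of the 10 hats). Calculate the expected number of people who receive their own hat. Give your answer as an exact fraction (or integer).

Let Xᵢ = 1 if person i gets their own hat. For each i, P(Xᵢ=1) = 1/10.
By linearity of expectation, E[X₁+…+X_10] = 10·(1/10) = 1.

1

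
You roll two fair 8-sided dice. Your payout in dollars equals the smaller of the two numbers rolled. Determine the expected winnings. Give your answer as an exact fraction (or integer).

51/16 dollars

Distribution of the smaller of the two numbers rolled: 1 w.p. 15/64, 2 w.p. 13/64, 3 w.p. 11/64, 4 w.p. 9/64, 5 w.p. 7/64, 6 w.p. 5/64, …
E[payout] = (15/64)·1 + (13/64)·2 + (11/64)·3 + (9/64)·4 + (7/64)·5 + (5/64)·6 + (3/64)·7 + (1/64)·8 = 51/16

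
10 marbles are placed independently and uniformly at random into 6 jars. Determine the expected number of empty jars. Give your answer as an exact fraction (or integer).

Let Xⱼ=1 if jar j is empty. P(Xⱼ=1) = ((6-1)/6)^10 = 9765625/60466176.
By linearity, E[#empty] = 6·9765625/60466176 = 9765625/10077696.

9765625/10077696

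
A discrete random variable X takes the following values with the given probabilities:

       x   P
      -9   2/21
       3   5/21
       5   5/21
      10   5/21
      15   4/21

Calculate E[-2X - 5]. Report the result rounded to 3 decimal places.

E[-2x-5] = (2/21)·13 + (5/21)·(-11) + (5/21)·(-15) + (5/21)·(-25) + (4/21)·(-35)
     = -123/7 ≈ -17.571

-17.571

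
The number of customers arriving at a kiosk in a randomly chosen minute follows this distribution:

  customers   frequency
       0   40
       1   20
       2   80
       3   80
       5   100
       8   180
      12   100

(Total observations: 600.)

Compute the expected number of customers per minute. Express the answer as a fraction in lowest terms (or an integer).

Total = 600, so P(customers=0) = 40/600, etc.
E[X] = (1/15)·0 + (1/30)·1 + (2/15)·2 + (2/15)·3 + (1/6)·5 + (3/10)·8 + (1/6)·12
     = 89/15

89/15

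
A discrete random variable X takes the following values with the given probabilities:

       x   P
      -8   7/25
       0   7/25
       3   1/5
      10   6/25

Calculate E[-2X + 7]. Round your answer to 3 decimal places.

5.480

E[-2x+7] = (7/25)·23 + (7/25)·7 + (1/5)·1 + (6/25)·(-13)
     = 137/25 ≈ 5.480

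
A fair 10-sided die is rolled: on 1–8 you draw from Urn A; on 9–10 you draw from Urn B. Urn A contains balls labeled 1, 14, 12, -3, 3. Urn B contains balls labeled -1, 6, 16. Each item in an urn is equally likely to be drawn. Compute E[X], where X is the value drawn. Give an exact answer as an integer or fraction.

143/25

E[X | Urn A] = (1 + 14 + 12 − 3 + 3)/5 = 27/5
E[X | Urn B] = (-1 + 6 + 16)/3 = 7
E[X] = (4/5)·27/5 + (1/5)·7 = 143/25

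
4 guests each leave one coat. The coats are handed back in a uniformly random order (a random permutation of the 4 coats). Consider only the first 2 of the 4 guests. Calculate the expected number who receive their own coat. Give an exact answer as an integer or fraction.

1/2

Let Xᵢ = 1 if person i gets their own coat. For each i, P(Xᵢ=1) = 1/4.
By linearity of expectation, E[X₁+…+X_2] = 2·(1/4) = 1/2.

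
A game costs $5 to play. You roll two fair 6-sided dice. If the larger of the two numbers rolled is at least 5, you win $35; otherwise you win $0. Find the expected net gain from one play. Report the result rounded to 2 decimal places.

$14.44

E[payout] = (4/9)·0 + (5/9)·35 = 175/9
Expected profit = 175/9 − 5 = 130/9 ≈ $14.44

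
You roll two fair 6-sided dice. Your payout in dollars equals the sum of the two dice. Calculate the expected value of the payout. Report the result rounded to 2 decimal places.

Distribution of the sum of the two dice: 2 w.p. 1/36, 3 w.p. 1/18, 4 w.p. 1/12, 5 w.p. 1/9, 6 w.p. 5/36, 7 w.p. 1/6, …
E[payout] = (1/36)·2 + (1/18)·3 + (1/12)·4 + (1/9)·5 + (5/36)·6 + (1/6)·7 + (5/36)·8 + (1/9)·9 + (1/12)·10 + (1/18)·11 + (1/36)·12 = 7
≈ $7.00

$7.00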